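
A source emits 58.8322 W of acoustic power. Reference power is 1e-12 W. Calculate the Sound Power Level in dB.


Given values:
  W = 58.8322 W
  W_ref = 1e-12 W
Formula: SWL = 10 * log10(W / W_ref)
Compute ratio: W / W_ref = 58832200000000
Compute log10: log10(58832200000000) = 13.769615
Multiply: SWL = 10 * 13.769615 = 137.7

137.7 dB


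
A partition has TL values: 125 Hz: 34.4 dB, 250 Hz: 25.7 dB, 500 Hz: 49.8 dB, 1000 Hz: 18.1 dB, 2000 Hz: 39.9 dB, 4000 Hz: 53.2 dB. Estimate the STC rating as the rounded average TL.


Given TL values at each frequency:
  125 Hz: 34.4 dB
  250 Hz: 25.7 dB
  500 Hz: 49.8 dB
  1000 Hz: 18.1 dB
  2000 Hz: 39.9 dB
  4000 Hz: 53.2 dB
Formula: STC ~ round(average of TL values)
Sum = 34.4 + 25.7 + 49.8 + 18.1 + 39.9 + 53.2 = 221.1
Average = 221.1 / 6 = 36.85
Rounded: 37

37


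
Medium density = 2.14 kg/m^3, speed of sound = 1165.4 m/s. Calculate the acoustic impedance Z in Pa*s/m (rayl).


Given values:
  rho = 2.14 kg/m^3
  c = 1165.4 m/s
Formula: Z = rho * c
Z = 2.14 * 1165.4
Z = 2493.96

2493.96 rayl


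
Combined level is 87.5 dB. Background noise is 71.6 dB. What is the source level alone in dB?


Given values:
  L_total = 87.5 dB, L_bg = 71.6 dB
Formula: L_source = 10 * log10(10^(L_total/10) - 10^(L_bg/10))
Convert to linear:
  10^(87.5/10) = 562341325.1903
  10^(71.6/10) = 14454397.7075
Difference: 562341325.1903 - 14454397.7075 = 547886927.4828
L_source = 10 * log10(547886927.4828) = 87.39

87.39 dB


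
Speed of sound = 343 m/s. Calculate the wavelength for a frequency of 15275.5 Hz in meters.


Given values:
  c = 343 m/s, f = 15275.5 Hz
Formula: lambda = c / f
lambda = 343 / 15275.5
lambda = 0.0225

0.0225 m


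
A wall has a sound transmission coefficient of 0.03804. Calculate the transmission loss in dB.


Given values:
  tau = 0.03804
Formula: TL = 10 * log10(1 / tau)
Compute 1 / tau = 1 / 0.03804 = 26.2881
Compute log10(26.2881) = 1.419759
TL = 10 * 1.419759 = 14.2

14.2 dB


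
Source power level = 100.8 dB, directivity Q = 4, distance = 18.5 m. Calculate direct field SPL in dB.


Given values:
  Lw = 100.8 dB, Q = 4, r = 18.5 m
Formula: SPL = Lw + 10 * log10(Q / (4 * pi * r^2))
Compute 4 * pi * r^2 = 4 * pi * 18.5^2 = 4300.8403
Compute Q / denom = 4 / 4300.8403 = 0.00093005
Compute 10 * log10(0.00093005) = -30.3149
SPL = 100.8 + (-30.3149) = 70.49

70.49 dB


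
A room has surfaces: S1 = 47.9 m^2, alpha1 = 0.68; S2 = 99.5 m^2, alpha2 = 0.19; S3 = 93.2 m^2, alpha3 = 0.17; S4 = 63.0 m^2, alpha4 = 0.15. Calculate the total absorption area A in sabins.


Given surfaces:
  Surface 1: 47.9 * 0.68 = 32.572
  Surface 2: 99.5 * 0.19 = 18.905
  Surface 3: 93.2 * 0.17 = 15.844
  Surface 4: 63.0 * 0.15 = 9.45
Formula: A = sum(Si * alpha_i)
A = 32.572 + 18.905 + 15.844 + 9.45
A = 76.77

76.77 sabins


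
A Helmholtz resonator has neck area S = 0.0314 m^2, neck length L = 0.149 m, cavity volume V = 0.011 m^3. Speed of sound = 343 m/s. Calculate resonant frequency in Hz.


Given values:
  S = 0.0314 m^2, L = 0.149 m, V = 0.011 m^3, c = 343 m/s
Formula: f = (c / (2*pi)) * sqrt(S / (V * L))
Compute V * L = 0.011 * 0.149 = 0.001639
Compute S / (V * L) = 0.0314 / 0.001639 = 19.158
Compute sqrt(19.158) = 4.376985
Compute c / (2*pi) = 343 / 6.283185 = 54.590148
f = 54.590148 * 4.376985 = 238.94

238.94 Hz


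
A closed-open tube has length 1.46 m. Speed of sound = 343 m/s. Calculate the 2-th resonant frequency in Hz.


Given values:
  Tube type: closed-open, L = 1.46 m, c = 343 m/s, n = 2
Formula: f_n = (2n - 1) * c / (4 * L)
Compute 2n - 1 = 2*2 - 1 = 3
Compute 4 * L = 4 * 1.46 = 5.84
f = 3 * 343 / 5.84
f = 176.2

176.2 Hz


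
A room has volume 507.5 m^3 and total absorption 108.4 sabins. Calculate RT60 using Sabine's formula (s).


Given values:
  V = 507.5 m^3
  A = 108.4 sabins
Formula: RT60 = 0.161 * V / A
Numerator: 0.161 * 507.5 = 81.7075
RT60 = 81.7075 / 108.4 = 0.754

0.754 s


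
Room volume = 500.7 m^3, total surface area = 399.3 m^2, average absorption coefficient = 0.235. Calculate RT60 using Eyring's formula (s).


Given values:
  V = 500.7 m^3, S = 399.3 m^2, alpha = 0.235
Formula: RT60 = 0.161 * V / (-S * ln(1 - alpha))
Compute ln(1 - 0.235) = ln(0.765) = -0.267879
Denominator: -399.3 * -0.267879 = 106.9641
Numerator: 0.161 * 500.7 = 80.6127
RT60 = 80.6127 / 106.9641 = 0.754

0.754 s


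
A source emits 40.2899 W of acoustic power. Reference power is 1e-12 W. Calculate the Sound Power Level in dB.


Given values:
  W = 40.2899 W
  W_ref = 1e-12 W
Formula: SWL = 10 * log10(W / W_ref)
Compute ratio: W / W_ref = 40289900000000
Compute log10: log10(40289900000000) = 13.605196
Multiply: SWL = 10 * 13.605196 = 136.05

136.05 dB


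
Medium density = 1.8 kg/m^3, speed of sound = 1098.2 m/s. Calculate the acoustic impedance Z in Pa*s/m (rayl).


Given values:
  rho = 1.8 kg/m^3
  c = 1098.2 m/s
Formula: Z = rho * c
Z = 1.8 * 1098.2
Z = 1976.76

1976.76 rayl


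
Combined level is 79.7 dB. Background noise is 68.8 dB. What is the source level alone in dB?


Given values:
  L_total = 79.7 dB, L_bg = 68.8 dB
Formula: L_source = 10 * log10(10^(L_total/10) - 10^(L_bg/10))
Convert to linear:
  10^(79.7/10) = 93325430.0797
  10^(68.8/10) = 7585775.7503
Difference: 93325430.0797 - 7585775.7503 = 85739654.3294
L_source = 10 * log10(85739654.3294) = 79.33

79.33 dB


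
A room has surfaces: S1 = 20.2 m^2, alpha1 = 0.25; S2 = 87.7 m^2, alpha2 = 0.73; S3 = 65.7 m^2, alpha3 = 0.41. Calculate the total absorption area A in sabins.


Given surfaces:
  Surface 1: 20.2 * 0.25 = 5.05
  Surface 2: 87.7 * 0.73 = 64.021
  Surface 3: 65.7 * 0.41 = 26.937
Formula: A = sum(Si * alpha_i)
A = 5.05 + 64.021 + 26.937
A = 96.01

96.01 sabins


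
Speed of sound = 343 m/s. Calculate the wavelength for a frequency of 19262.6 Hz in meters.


Given values:
  c = 343 m/s, f = 19262.6 Hz
Formula: lambda = c / f
lambda = 343 / 19262.6
lambda = 0.0178

0.0178 m


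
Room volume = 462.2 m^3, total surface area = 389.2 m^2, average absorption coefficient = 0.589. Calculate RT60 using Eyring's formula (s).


Given values:
  V = 462.2 m^3, S = 389.2 m^2, alpha = 0.589
Formula: RT60 = 0.161 * V / (-S * ln(1 - alpha))
Compute ln(1 - 0.589) = ln(0.411) = -0.889162
Denominator: -389.2 * -0.889162 = 346.0619
Numerator: 0.161 * 462.2 = 74.4142
RT60 = 74.4142 / 346.0619 = 0.215

0.215 s


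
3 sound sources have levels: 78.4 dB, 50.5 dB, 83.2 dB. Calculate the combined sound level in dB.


Formula: L_total = 10 * log10( sum(10^(Li/10)) )
  Source 1: 10^(78.4/10) = 69183097.0919
  Source 2: 10^(50.5/10) = 112201.8454
  Source 3: 10^(83.2/10) = 208929613.0854
Sum of linear values = 278224912.0227
L_total = 10 * log10(278224912.0227) = 84.44

84.44 dB


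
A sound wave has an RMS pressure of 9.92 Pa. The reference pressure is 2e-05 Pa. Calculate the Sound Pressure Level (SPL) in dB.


Given values:
  p = 9.92 Pa
  p_ref = 2e-05 Pa
Formula: SPL = 20 * log10(p / p_ref)
Compute ratio: p / p_ref = 9.92 / 2e-05 = 496000
Compute log10: log10(496000) = 5.695482
Multiply: SPL = 20 * 5.695482 = 113.91

113.91 dB


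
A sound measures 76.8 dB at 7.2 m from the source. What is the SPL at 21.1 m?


Given values:
  SPL1 = 76.8 dB, r1 = 7.2 m, r2 = 21.1 m
Formula: SPL2 = SPL1 - 20 * log10(r2 / r1)
Compute ratio: r2 / r1 = 21.1 / 7.2 = 2.9306
Compute log10: log10(2.9306) = 0.466957
Compute drop: 20 * 0.466957 = 9.3391
SPL2 = 76.8 - 9.3391 = 67.46

67.46 dB


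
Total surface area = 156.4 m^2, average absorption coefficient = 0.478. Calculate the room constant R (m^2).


Given values:
  S = 156.4 m^2, alpha = 0.478
Formula: R = S * alpha / (1 - alpha)
Numerator: 156.4 * 0.478 = 74.7592
Denominator: 1 - 0.478 = 0.522
R = 74.7592 / 0.522 = 143.22

143.22 m^2


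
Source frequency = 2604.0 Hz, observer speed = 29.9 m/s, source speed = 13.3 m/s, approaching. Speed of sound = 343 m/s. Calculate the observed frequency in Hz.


Given values:
  f_s = 2604.0 Hz, v_o = 29.9 m/s, v_s = 13.3 m/s
  Direction: approaching
Formula: f_o = f_s * (c + v_o) / (c - v_s)
Numerator: c + v_o = 343 + 29.9 = 372.9
Denominator: c - v_s = 343 - 13.3 = 329.7
f_o = 2604.0 * 372.9 / 329.7 = 2945.2

2945.2 Hz


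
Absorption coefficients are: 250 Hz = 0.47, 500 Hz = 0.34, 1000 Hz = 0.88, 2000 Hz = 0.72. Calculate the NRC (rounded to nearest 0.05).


Given values:
  a_250 = 0.47, a_500 = 0.34
  a_1000 = 0.88, a_2000 = 0.72
Formula: NRC = (a250 + a500 + a1000 + a2000) / 4
Sum = 0.47 + 0.34 + 0.88 + 0.72 = 2.41
NRC = 2.41 / 4 = 0.6025
Rounded to nearest 0.05: 0.6

0.6


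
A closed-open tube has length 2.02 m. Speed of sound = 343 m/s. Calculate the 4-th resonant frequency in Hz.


Given values:
  Tube type: closed-open, L = 2.02 m, c = 343 m/s, n = 4
Formula: f_n = (2n - 1) * c / (4 * L)
Compute 2n - 1 = 2*4 - 1 = 7
Compute 4 * L = 4 * 2.02 = 8.08
f = 7 * 343 / 8.08
f = 297.15

297.15 Hz


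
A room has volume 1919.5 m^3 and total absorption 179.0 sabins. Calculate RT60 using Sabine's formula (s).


Given values:
  V = 1919.5 m^3
  A = 179.0 sabins
Formula: RT60 = 0.161 * V / A
Numerator: 0.161 * 1919.5 = 309.0395
RT60 = 309.0395 / 179.0 = 1.726

1.726 s


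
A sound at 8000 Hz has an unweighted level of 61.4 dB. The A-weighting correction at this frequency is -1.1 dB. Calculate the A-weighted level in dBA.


Given values:
  SPL = 61.4 dB
  A-weighting at 8000 Hz = -1.1 dB
Formula: L_A = SPL + A_weight
L_A = 61.4 + (-1.1)
L_A = 60.3

60.3 dBA


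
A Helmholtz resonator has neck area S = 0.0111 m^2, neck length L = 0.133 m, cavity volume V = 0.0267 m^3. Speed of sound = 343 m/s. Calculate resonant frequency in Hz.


Given values:
  S = 0.0111 m^2, L = 0.133 m, V = 0.0267 m^3, c = 343 m/s
Formula: f = (c / (2*pi)) * sqrt(S / (V * L))
Compute V * L = 0.0267 * 0.133 = 0.0035511
Compute S / (V * L) = 0.0111 / 0.0035511 = 3.1258
Compute sqrt(3.1258) = 1.767993
Compute c / (2*pi) = 343 / 6.283185 = 54.590148
f = 54.590148 * 1.767993 = 96.51

96.51 Hz


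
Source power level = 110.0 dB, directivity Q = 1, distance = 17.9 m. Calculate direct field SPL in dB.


Given values:
  Lw = 110.0 dB, Q = 1, r = 17.9 m
Formula: SPL = Lw + 10 * log10(Q / (4 * pi * r^2))
Compute 4 * pi * r^2 = 4 * pi * 17.9^2 = 4026.3908
Compute Q / denom = 1 / 4026.3908 = 0.00024836
Compute 10 * log10(0.00024836) = -36.0492
SPL = 110.0 + (-36.0492) = 73.95

73.95 dB


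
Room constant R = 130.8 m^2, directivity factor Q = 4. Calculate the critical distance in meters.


Given values:
  R = 130.8 m^2, Q = 4
Formula: d_c = 0.141 * sqrt(Q * R)
Compute Q * R = 4 * 130.8 = 523.2
Compute sqrt(523.2) = 22.8736
d_c = 0.141 * 22.8736 = 3.225

3.225 m


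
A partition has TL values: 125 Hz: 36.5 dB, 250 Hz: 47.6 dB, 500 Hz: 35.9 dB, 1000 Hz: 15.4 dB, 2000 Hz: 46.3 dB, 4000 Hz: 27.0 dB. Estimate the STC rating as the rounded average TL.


Given TL values at each frequency:
  125 Hz: 36.5 dB
  250 Hz: 47.6 dB
  500 Hz: 35.9 dB
  1000 Hz: 15.4 dB
  2000 Hz: 46.3 dB
  4000 Hz: 27.0 dB
Formula: STC ~ round(average of TL values)
Sum = 36.5 + 47.6 + 35.9 + 15.4 + 46.3 + 27.0 = 208.7
Average = 208.7 / 6 = 34.78
Rounded: 35

35


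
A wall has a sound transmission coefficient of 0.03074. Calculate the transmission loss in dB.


Given values:
  tau = 0.03074
Formula: TL = 10 * log10(1 / tau)
Compute 1 / tau = 1 / 0.03074 = 32.5309
Compute log10(32.5309) = 1.512296
TL = 10 * 1.512296 = 15.12

15.12 dB


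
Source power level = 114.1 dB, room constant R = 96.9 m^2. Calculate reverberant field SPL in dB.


Given values:
  Lw = 114.1 dB, R = 96.9 m^2
Formula: SPL = Lw + 10 * log10(4 / R)
Compute 4 / R = 4 / 96.9 = 0.04128
Compute 10 * log10(0.04128) = -13.8426
SPL = 114.1 + (-13.8426) = 100.26

100.26 dB


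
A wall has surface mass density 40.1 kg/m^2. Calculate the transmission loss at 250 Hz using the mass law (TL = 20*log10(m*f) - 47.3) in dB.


Given values:
  m = 40.1 kg/m^2, f = 250 Hz
Formula: TL = 20 * log10(m * f) - 47.3
Compute m * f = 40.1 * 250 = 10025.0
Compute log10(10025.0) = 4.001084
Compute 20 * 4.001084 = 80.0217
TL = 80.0217 - 47.3 = 32.72

32.72 dB


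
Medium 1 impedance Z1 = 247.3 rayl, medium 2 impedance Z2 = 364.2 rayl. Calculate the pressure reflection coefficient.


Given values:
  Z1 = 247.3 rayl, Z2 = 364.2 rayl
Formula: R = (Z2 - Z1) / (Z2 + Z1)
Numerator: Z2 - Z1 = 364.2 - 247.3 = 116.9
Denominator: Z2 + Z1 = 364.2 + 247.3 = 611.5
R = 116.9 / 611.5 = 0.1912

0.1912


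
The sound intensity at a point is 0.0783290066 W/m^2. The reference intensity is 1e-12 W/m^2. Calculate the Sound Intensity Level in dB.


Given values:
  I = 0.0783290066 W/m^2
  I_ref = 1e-12 W/m^2
Formula: SIL = 10 * log10(I / I_ref)
Compute ratio: I / I_ref = 78329006600
Compute log10: log10(78329006600) = 10.893923
Multiply: SIL = 10 * 10.893923 = 108.94

108.94 dB


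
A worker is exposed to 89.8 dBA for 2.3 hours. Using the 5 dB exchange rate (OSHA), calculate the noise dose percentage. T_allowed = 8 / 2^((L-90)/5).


Given values:
  L = 89.8 dBA, T = 2.3 hours
Formula: T_allowed = 8 / 2^((L - 90) / 5)
Compute exponent: (89.8 - 90) / 5 = -0.04
Compute 2^(-0.04) = 0.972655
T_allowed = 8 / 0.972655 = 8.22491 hours
Dose = (T / T_allowed) * 100
Dose = (2.3 / 8.22491) * 100 = 27.96

27.96 %


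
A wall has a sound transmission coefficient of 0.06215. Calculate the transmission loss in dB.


Given values:
  tau = 0.06215
Formula: TL = 10 * log10(1 / tau)
Compute 1 / tau = 1 / 0.06215 = 16.0901
Compute log10(16.0901) = 1.206559
TL = 10 * 1.206559 = 12.07

12.07 dB


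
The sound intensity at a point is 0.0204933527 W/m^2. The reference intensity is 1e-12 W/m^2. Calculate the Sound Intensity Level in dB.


Given values:
  I = 0.0204933527 W/m^2
  I_ref = 1e-12 W/m^2
Formula: SIL = 10 * log10(I / I_ref)
Compute ratio: I / I_ref = 20493352700
Compute log10: log10(20493352700) = 10.311613
Multiply: SIL = 10 * 10.311613 = 103.12

103.12 dB


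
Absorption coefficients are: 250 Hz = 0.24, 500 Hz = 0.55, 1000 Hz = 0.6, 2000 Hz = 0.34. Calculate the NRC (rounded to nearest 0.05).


Given values:
  a_250 = 0.24, a_500 = 0.55
  a_1000 = 0.6, a_2000 = 0.34
Formula: NRC = (a250 + a500 + a1000 + a2000) / 4
Sum = 0.24 + 0.55 + 0.6 + 0.34 = 1.73
NRC = 1.73 / 4 = 0.4325
Rounded to nearest 0.05: 0.45

0.45


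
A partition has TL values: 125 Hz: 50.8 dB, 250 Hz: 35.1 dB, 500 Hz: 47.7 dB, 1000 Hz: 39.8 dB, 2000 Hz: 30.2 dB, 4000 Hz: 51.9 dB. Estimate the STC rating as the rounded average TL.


Given TL values at each frequency:
  125 Hz: 50.8 dB
  250 Hz: 35.1 dB
  500 Hz: 47.7 dB
  1000 Hz: 39.8 dB
  2000 Hz: 30.2 dB
  4000 Hz: 51.9 dB
Formula: STC ~ round(average of TL values)
Sum = 50.8 + 35.1 + 47.7 + 39.8 + 30.2 + 51.9 = 255.5
Average = 255.5 / 6 = 42.58
Rounded: 43

43


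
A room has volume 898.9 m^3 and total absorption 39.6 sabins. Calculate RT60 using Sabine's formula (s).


Given values:
  V = 898.9 m^3
  A = 39.6 sabins
Formula: RT60 = 0.161 * V / A
Numerator: 0.161 * 898.9 = 144.7229
RT60 = 144.7229 / 39.6 = 3.655

3.655 s


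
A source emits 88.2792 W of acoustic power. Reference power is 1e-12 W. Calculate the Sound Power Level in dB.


Given values:
  W = 88.2792 W
  W_ref = 1e-12 W
Formula: SWL = 10 * log10(W / W_ref)
Compute ratio: W / W_ref = 88279200000000
Compute log10: log10(88279200000000) = 13.945858
Multiply: SWL = 10 * 13.945858 = 139.46

139.46 dB


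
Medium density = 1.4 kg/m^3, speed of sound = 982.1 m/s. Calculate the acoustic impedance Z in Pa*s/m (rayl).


Given values:
  rho = 1.4 kg/m^3
  c = 982.1 m/s
Formula: Z = rho * c
Z = 1.4 * 982.1
Z = 1374.94

1374.94 rayl


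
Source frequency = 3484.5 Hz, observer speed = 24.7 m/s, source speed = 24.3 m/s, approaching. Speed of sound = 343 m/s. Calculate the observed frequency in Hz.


Given values:
  f_s = 3484.5 Hz, v_o = 24.7 m/s, v_s = 24.3 m/s
  Direction: approaching
Formula: f_o = f_s * (c + v_o) / (c - v_s)
Numerator: c + v_o = 343 + 24.7 = 367.7
Denominator: c - v_s = 343 - 24.3 = 318.7
f_o = 3484.5 * 367.7 / 318.7 = 4020.24

4020.24 Hz


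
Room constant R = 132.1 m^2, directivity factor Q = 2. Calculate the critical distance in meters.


Given values:
  R = 132.1 m^2, Q = 2
Formula: d_c = 0.141 * sqrt(Q * R)
Compute Q * R = 2 * 132.1 = 264.2
Compute sqrt(264.2) = 16.2542
d_c = 0.141 * 16.2542 = 2.292

2.292 m


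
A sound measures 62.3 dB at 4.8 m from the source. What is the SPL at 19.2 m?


Given values:
  SPL1 = 62.3 dB, r1 = 4.8 m, r2 = 19.2 m
Formula: SPL2 = SPL1 - 20 * log10(r2 / r1)
Compute ratio: r2 / r1 = 19.2 / 4.8 = 4.0
Compute log10: log10(4.0) = 0.60206
Compute drop: 20 * 0.60206 = 12.0412
SPL2 = 62.3 - 12.0412 = 50.26

50.26 dB


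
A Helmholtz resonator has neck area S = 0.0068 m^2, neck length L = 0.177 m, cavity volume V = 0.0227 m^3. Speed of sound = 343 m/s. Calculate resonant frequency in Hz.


Given values:
  S = 0.0068 m^2, L = 0.177 m, V = 0.0227 m^3, c = 343 m/s
Formula: f = (c / (2*pi)) * sqrt(S / (V * L))
Compute V * L = 0.0227 * 0.177 = 0.0040179
Compute S / (V * L) = 0.0068 / 0.0040179 = 1.6924
Compute sqrt(1.6924) = 1.300923
Compute c / (2*pi) = 343 / 6.283185 = 54.590148
f = 54.590148 * 1.300923 = 71.02

71.02 Hz


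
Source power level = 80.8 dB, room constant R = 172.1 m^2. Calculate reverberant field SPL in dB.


Given values:
  Lw = 80.8 dB, R = 172.1 m^2
Formula: SPL = Lw + 10 * log10(4 / R)
Compute 4 / R = 4 / 172.1 = 0.023242
Compute 10 * log10(0.023242) = -16.3373
SPL = 80.8 + (-16.3373) = 64.46

64.46 dB


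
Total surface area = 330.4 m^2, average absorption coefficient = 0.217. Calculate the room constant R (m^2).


Given values:
  S = 330.4 m^2, alpha = 0.217
Formula: R = S * alpha / (1 - alpha)
Numerator: 330.4 * 0.217 = 71.6968
Denominator: 1 - 0.217 = 0.783
R = 71.6968 / 0.783 = 91.57

91.57 m^2


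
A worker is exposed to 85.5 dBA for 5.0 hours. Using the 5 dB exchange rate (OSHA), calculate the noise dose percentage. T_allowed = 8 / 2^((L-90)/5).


Given values:
  L = 85.5 dBA, T = 5.0 hours
Formula: T_allowed = 8 / 2^((L - 90) / 5)
Compute exponent: (85.5 - 90) / 5 = -0.9
Compute 2^(-0.9) = 0.535887
T_allowed = 8 / 0.535887 = 14.92852 hours
Dose = (T / T_allowed) * 100
Dose = (5.0 / 14.92852) * 100 = 33.49

33.49 %


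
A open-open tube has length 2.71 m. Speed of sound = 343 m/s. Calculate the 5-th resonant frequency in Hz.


Given values:
  Tube type: open-open, L = 2.71 m, c = 343 m/s, n = 5
Formula: f_n = n * c / (2 * L)
Compute 2 * L = 2 * 2.71 = 5.42
f = 5 * 343 / 5.42
f = 316.42

316.42 Hz


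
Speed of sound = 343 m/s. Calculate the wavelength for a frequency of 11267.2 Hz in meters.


Given values:
  c = 343 m/s, f = 11267.2 Hz
Formula: lambda = c / f
lambda = 343 / 11267.2
lambda = 0.0304

0.0304 m


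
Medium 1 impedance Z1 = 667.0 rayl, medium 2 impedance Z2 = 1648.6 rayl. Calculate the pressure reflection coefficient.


Given values:
  Z1 = 667.0 rayl, Z2 = 1648.6 rayl
Formula: R = (Z2 - Z1) / (Z2 + Z1)
Numerator: Z2 - Z1 = 1648.6 - 667.0 = 981.6
Denominator: Z2 + Z1 = 1648.6 + 667.0 = 2315.6
R = 981.6 / 2315.6 = 0.4239

0.4239


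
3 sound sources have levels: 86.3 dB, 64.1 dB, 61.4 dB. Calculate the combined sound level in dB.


Formula: L_total = 10 * log10( sum(10^(Li/10)) )
  Source 1: 10^(86.3/10) = 426579518.8016
  Source 2: 10^(64.1/10) = 2570395.7828
  Source 3: 10^(61.4/10) = 1380384.2646
Sum of linear values = 430530298.849
L_total = 10 * log10(430530298.849) = 86.34

86.34 dB


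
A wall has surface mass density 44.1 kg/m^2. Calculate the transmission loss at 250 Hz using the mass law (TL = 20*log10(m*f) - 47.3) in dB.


Given values:
  m = 44.1 kg/m^2, f = 250 Hz
Formula: TL = 20 * log10(m * f) - 47.3
Compute m * f = 44.1 * 250 = 11025.0
Compute log10(11025.0) = 4.042379
Compute 20 * 4.042379 = 80.8476
TL = 80.8476 - 47.3 = 33.55

33.55 dB


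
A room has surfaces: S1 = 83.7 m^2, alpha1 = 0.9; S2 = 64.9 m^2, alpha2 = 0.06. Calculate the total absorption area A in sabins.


Given surfaces:
  Surface 1: 83.7 * 0.9 = 75.33
  Surface 2: 64.9 * 0.06 = 3.894
Formula: A = sum(Si * alpha_i)
A = 75.33 + 3.894
A = 79.22

79.22 sabins


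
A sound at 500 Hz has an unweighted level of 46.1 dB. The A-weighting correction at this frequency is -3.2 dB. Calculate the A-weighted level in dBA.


Given values:
  SPL = 46.1 dB
  A-weighting at 500 Hz = -3.2 dB
Formula: L_A = SPL + A_weight
L_A = 46.1 + (-3.2)
L_A = 42.9

42.9 dBA


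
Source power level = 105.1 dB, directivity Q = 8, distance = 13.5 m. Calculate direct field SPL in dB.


Given values:
  Lw = 105.1 dB, Q = 8, r = 13.5 m
Formula: SPL = Lw + 10 * log10(Q / (4 * pi * r^2))
Compute 4 * pi * r^2 = 4 * pi * 13.5^2 = 2290.221
Compute Q / denom = 8 / 2290.221 = 0.00349311
Compute 10 * log10(0.00349311) = -24.5679
SPL = 105.1 + (-24.5679) = 80.53

80.53 dB


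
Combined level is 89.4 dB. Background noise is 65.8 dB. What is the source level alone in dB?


Given values:
  L_total = 89.4 dB, L_bg = 65.8 dB
Formula: L_source = 10 * log10(10^(L_total/10) - 10^(L_bg/10))
Convert to linear:
  10^(89.4/10) = 870963589.9561
  10^(65.8/10) = 3801893.9632
Difference: 870963589.9561 - 3801893.9632 = 867161695.9929
L_source = 10 * log10(867161695.9929) = 89.38

89.38 dB


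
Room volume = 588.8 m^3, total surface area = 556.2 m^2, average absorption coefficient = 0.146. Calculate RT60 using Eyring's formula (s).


Given values:
  V = 588.8 m^3, S = 556.2 m^2, alpha = 0.146
Formula: RT60 = 0.161 * V / (-S * ln(1 - alpha))
Compute ln(1 - 0.146) = ln(0.854) = -0.157824
Denominator: -556.2 * -0.157824 = 87.7817
Numerator: 0.161 * 588.8 = 94.7968
RT60 = 94.7968 / 87.7817 = 1.08

1.08 s


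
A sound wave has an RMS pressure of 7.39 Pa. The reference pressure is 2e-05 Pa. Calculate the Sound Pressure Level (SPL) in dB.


Given values:
  p = 7.39 Pa
  p_ref = 2e-05 Pa
Formula: SPL = 20 * log10(p / p_ref)
Compute ratio: p / p_ref = 7.39 / 2e-05 = 369500
Compute log10: log10(369500) = 5.567614
Multiply: SPL = 20 * 5.567614 = 111.35

111.35 dB


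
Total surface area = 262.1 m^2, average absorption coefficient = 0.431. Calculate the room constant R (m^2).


Given values:
  S = 262.1 m^2, alpha = 0.431
Formula: R = S * alpha / (1 - alpha)
Numerator: 262.1 * 0.431 = 112.9651
Denominator: 1 - 0.431 = 0.569
R = 112.9651 / 0.569 = 198.53

198.53 m^2


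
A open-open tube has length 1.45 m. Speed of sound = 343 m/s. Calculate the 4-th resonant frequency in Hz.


Given values:
  Tube type: open-open, L = 1.45 m, c = 343 m/s, n = 4
Formula: f_n = n * c / (2 * L)
Compute 2 * L = 2 * 1.45 = 2.9
f = 4 * 343 / 2.9
f = 473.1

473.1 Hz


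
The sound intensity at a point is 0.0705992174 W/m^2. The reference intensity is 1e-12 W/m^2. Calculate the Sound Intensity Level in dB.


Given values:
  I = 0.0705992174 W/m^2
  I_ref = 1e-12 W/m^2
Formula: SIL = 10 * log10(I / I_ref)
Compute ratio: I / I_ref = 70599217400
Compute log10: log10(70599217400) = 10.8488
Multiply: SIL = 10 * 10.8488 = 108.49

108.49 dB


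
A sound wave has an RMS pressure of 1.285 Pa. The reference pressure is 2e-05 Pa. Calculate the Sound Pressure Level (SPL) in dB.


Given values:
  p = 1.285 Pa
  p_ref = 2e-05 Pa
Formula: SPL = 20 * log10(p / p_ref)
Compute ratio: p / p_ref = 1.285 / 2e-05 = 64250
Compute log10: log10(64250) = 4.807873
Multiply: SPL = 20 * 4.807873 = 96.16

96.16 dB


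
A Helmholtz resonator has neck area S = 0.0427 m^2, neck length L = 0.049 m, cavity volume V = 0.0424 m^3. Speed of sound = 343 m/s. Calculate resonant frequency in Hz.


Given values:
  S = 0.0427 m^2, L = 0.049 m, V = 0.0424 m^3, c = 343 m/s
Formula: f = (c / (2*pi)) * sqrt(S / (V * L))
Compute V * L = 0.0424 * 0.049 = 0.0020776
Compute S / (V * L) = 0.0427 / 0.0020776 = 20.5526
Compute sqrt(20.5526) = 4.533498
Compute c / (2*pi) = 343 / 6.283185 = 54.590148
f = 54.590148 * 4.533498 = 247.48

247.48 Hz


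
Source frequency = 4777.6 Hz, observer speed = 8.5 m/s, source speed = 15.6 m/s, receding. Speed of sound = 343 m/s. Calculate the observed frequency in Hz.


Given values:
  f_s = 4777.6 Hz, v_o = 8.5 m/s, v_s = 15.6 m/s
  Direction: receding
Formula: f_o = f_s * (c - v_o) / (c + v_s)
Numerator: c - v_o = 343 - 8.5 = 334.5
Denominator: c + v_s = 343 + 15.6 = 358.6
f_o = 4777.6 * 334.5 / 358.6 = 4456.52

4456.52 Hz


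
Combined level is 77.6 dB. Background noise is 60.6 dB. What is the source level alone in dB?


Given values:
  L_total = 77.6 dB, L_bg = 60.6 dB
Formula: L_source = 10 * log10(10^(L_total/10) - 10^(L_bg/10))
Convert to linear:
  10^(77.6/10) = 57543993.7337
  10^(60.6/10) = 1148153.6215
Difference: 57543993.7337 - 1148153.6215 = 56395840.1122
L_source = 10 * log10(56395840.1122) = 77.51

77.51 dB


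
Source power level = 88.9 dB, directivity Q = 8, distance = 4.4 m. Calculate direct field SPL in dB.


Given values:
  Lw = 88.9 dB, Q = 8, r = 4.4 m
Formula: SPL = Lw + 10 * log10(Q / (4 * pi * r^2))
Compute 4 * pi * r^2 = 4 * pi * 4.4^2 = 243.2849
Compute Q / denom = 8 / 243.2849 = 0.03288326
Compute 10 * log10(0.03288326) = -14.8303
SPL = 88.9 + (-14.8303) = 74.07

74.07 dB


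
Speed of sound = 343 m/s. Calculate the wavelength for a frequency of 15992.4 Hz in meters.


Given values:
  c = 343 m/s, f = 15992.4 Hz
Formula: lambda = c / f
lambda = 343 / 15992.4
lambda = 0.0214

0.0214 m


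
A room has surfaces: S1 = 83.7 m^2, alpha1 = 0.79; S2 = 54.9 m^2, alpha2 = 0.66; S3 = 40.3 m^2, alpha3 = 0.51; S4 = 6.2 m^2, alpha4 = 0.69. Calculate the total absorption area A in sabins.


Given surfaces:
  Surface 1: 83.7 * 0.79 = 66.123
  Surface 2: 54.9 * 0.66 = 36.234
  Surface 3: 40.3 * 0.51 = 20.553
  Surface 4: 6.2 * 0.69 = 4.278
Formula: A = sum(Si * alpha_i)
A = 66.123 + 36.234 + 20.553 + 4.278
A = 127.19

127.19 sabins


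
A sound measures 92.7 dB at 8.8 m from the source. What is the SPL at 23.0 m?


Given values:
  SPL1 = 92.7 dB, r1 = 8.8 m, r2 = 23.0 m
Formula: SPL2 = SPL1 - 20 * log10(r2 / r1)
Compute ratio: r2 / r1 = 23.0 / 8.8 = 2.6136
Compute log10: log10(2.6136) = 0.417239
Compute drop: 20 * 0.417239 = 8.3448
SPL2 = 92.7 - 8.3448 = 84.36

84.36 dB


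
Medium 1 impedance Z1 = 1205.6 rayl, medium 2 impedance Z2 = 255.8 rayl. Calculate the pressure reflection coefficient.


Given values:
  Z1 = 1205.6 rayl, Z2 = 255.8 rayl
Formula: R = (Z2 - Z1) / (Z2 + Z1)
Numerator: Z2 - Z1 = 255.8 - 1205.6 = -949.8
Denominator: Z2 + Z1 = 255.8 + 1205.6 = 1461.4
R = -949.8 / 1461.4 = -0.6499

-0.6499


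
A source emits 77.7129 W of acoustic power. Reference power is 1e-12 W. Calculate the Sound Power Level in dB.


Given values:
  W = 77.7129 W
  W_ref = 1e-12 W
Formula: SWL = 10 * log10(W / W_ref)
Compute ratio: W / W_ref = 77712900000000
Compute log10: log10(77712900000000) = 13.890493
Multiply: SWL = 10 * 13.890493 = 138.9

138.9 dB


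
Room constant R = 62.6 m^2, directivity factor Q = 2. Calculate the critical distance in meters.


Given values:
  R = 62.6 m^2, Q = 2
Formula: d_c = 0.141 * sqrt(Q * R)
Compute Q * R = 2 * 62.6 = 125.2
Compute sqrt(125.2) = 11.1893
d_c = 0.141 * 11.1893 = 1.578

1.578 m


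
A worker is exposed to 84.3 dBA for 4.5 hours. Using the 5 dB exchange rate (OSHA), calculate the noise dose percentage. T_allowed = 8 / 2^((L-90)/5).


Given values:
  L = 84.3 dBA, T = 4.5 hours
Formula: T_allowed = 8 / 2^((L - 90) / 5)
Compute exponent: (84.3 - 90) / 5 = -1.14
Compute 2^(-1.14) = 0.45376
T_allowed = 8 / 0.45376 = 17.630465 hours
Dose = (T / T_allowed) * 100
Dose = (4.5 / 17.630465) * 100 = 25.52

25.52 %


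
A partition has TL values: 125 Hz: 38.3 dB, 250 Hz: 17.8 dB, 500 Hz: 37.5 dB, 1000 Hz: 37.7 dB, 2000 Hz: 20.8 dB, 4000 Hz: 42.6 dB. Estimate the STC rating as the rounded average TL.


Given TL values at each frequency:
  125 Hz: 38.3 dB
  250 Hz: 17.8 dB
  500 Hz: 37.5 dB
  1000 Hz: 37.7 dB
  2000 Hz: 20.8 dB
  4000 Hz: 42.6 dB
Formula: STC ~ round(average of TL values)
Sum = 38.3 + 17.8 + 37.5 + 37.7 + 20.8 + 42.6 = 194.7
Average = 194.7 / 6 = 32.45
Rounded: 32

32


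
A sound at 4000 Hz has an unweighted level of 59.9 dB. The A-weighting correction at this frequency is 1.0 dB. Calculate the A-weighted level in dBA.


Given values:
  SPL = 59.9 dB
  A-weighting at 4000 Hz = 1.0 dB
Formula: L_A = SPL + A_weight
L_A = 59.9 + (1.0)
L_A = 60.9

60.9 dBA


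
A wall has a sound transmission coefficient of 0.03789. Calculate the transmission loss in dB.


Given values:
  tau = 0.03789
Formula: TL = 10 * log10(1 / tau)
Compute 1 / tau = 1 / 0.03789 = 26.3922
Compute log10(26.3922) = 1.421476
TL = 10 * 1.421476 = 14.21

14.21 dB


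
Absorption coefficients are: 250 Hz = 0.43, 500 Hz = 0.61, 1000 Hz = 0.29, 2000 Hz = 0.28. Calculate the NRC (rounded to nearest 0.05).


Given values:
  a_250 = 0.43, a_500 = 0.61
  a_1000 = 0.29, a_2000 = 0.28
Formula: NRC = (a250 + a500 + a1000 + a2000) / 4
Sum = 0.43 + 0.61 + 0.29 + 0.28 = 1.61
NRC = 1.61 / 4 = 0.4025
Rounded to nearest 0.05: 0.4

0.4


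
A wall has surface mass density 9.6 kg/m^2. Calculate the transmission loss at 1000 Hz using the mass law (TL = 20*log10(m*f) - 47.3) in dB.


Given values:
  m = 9.6 kg/m^2, f = 1000 Hz
Formula: TL = 20 * log10(m * f) - 47.3
Compute m * f = 9.6 * 1000 = 9600.0
Compute log10(9600.0) = 3.982271
Compute 20 * 3.982271 = 79.6454
TL = 79.6454 - 47.3 = 32.35

32.35 dB


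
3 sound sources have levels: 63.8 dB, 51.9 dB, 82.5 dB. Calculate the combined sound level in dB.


Formula: L_total = 10 * log10( sum(10^(Li/10)) )
  Source 1: 10^(63.8/10) = 2398832.919
  Source 2: 10^(51.9/10) = 154881.6619
  Source 3: 10^(82.5/10) = 177827941.0039
Sum of linear values = 180381655.5848
L_total = 10 * log10(180381655.5848) = 82.56

82.56 dB


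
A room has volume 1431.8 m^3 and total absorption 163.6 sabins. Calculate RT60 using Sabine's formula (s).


Given values:
  V = 1431.8 m^3
  A = 163.6 sabins
Formula: RT60 = 0.161 * V / A
Numerator: 0.161 * 1431.8 = 230.5198
RT60 = 230.5198 / 163.6 = 1.409

1.409 s


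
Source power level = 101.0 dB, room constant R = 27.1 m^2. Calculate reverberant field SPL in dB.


Given values:
  Lw = 101.0 dB, R = 27.1 m^2
Formula: SPL = Lw + 10 * log10(4 / R)
Compute 4 / R = 4 / 27.1 = 0.147601
Compute 10 * log10(0.147601) = -8.3091
SPL = 101.0 + (-8.3091) = 92.69

92.69 dB


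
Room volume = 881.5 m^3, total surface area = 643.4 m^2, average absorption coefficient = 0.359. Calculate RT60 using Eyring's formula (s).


Given values:
  V = 881.5 m^3, S = 643.4 m^2, alpha = 0.359
Formula: RT60 = 0.161 * V / (-S * ln(1 - alpha))
Compute ln(1 - 0.359) = ln(0.641) = -0.444726
Denominator: -643.4 * -0.444726 = 286.1367
Numerator: 0.161 * 881.5 = 141.9215
RT60 = 141.9215 / 286.1367 = 0.496

0.496 s


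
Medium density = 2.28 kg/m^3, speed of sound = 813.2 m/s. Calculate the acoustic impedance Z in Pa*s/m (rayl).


Given values:
  rho = 2.28 kg/m^3
  c = 813.2 m/s
Formula: Z = rho * c
Z = 2.28 * 813.2
Z = 1854.1

1854.1 rayl


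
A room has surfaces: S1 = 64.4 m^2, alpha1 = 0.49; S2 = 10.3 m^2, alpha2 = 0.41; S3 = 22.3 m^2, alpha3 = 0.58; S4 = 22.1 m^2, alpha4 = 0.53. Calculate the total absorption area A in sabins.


Given surfaces:
  Surface 1: 64.4 * 0.49 = 31.556
  Surface 2: 10.3 * 0.41 = 4.223
  Surface 3: 22.3 * 0.58 = 12.934
  Surface 4: 22.1 * 0.53 = 11.713
Formula: A = sum(Si * alpha_i)
A = 31.556 + 4.223 + 12.934 + 11.713
A = 60.43

60.43 sabins


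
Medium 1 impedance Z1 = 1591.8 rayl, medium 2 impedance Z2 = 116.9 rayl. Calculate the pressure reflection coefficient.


Given values:
  Z1 = 1591.8 rayl, Z2 = 116.9 rayl
Formula: R = (Z2 - Z1) / (Z2 + Z1)
Numerator: Z2 - Z1 = 116.9 - 1591.8 = -1474.9
Denominator: Z2 + Z1 = 116.9 + 1591.8 = 1708.7
R = -1474.9 / 1708.7 = -0.8632

-0.8632


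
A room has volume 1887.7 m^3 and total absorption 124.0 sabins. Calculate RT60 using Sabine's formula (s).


Given values:
  V = 1887.7 m^3
  A = 124.0 sabins
Formula: RT60 = 0.161 * V / A
Numerator: 0.161 * 1887.7 = 303.9197
RT60 = 303.9197 / 124.0 = 2.451

2.451 s


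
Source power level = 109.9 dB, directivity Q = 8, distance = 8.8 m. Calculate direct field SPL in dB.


Given values:
  Lw = 109.9 dB, Q = 8, r = 8.8 m
Formula: SPL = Lw + 10 * log10(Q / (4 * pi * r^2))
Compute 4 * pi * r^2 = 4 * pi * 8.8^2 = 973.1397
Compute Q / denom = 8 / 973.1397 = 0.00822081
Compute 10 * log10(0.00822081) = -20.8509
SPL = 109.9 + (-20.8509) = 89.05

89.05 dB


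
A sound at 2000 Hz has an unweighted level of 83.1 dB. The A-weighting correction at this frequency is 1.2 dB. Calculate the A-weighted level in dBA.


Given values:
  SPL = 83.1 dB
  A-weighting at 2000 Hz = 1.2 dB
Formula: L_A = SPL + A_weight
L_A = 83.1 + (1.2)
L_A = 84.3

84.3 dBA


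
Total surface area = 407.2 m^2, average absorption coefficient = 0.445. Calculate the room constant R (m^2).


Given values:
  S = 407.2 m^2, alpha = 0.445
Formula: R = S * alpha / (1 - alpha)
Numerator: 407.2 * 0.445 = 181.204
Denominator: 1 - 0.445 = 0.555
R = 181.204 / 0.555 = 326.49

326.49 m^2


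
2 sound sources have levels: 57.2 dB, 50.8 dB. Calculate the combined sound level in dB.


Formula: L_total = 10 * log10( sum(10^(Li/10)) )
  Source 1: 10^(57.2/10) = 524807.4602
  Source 2: 10^(50.8/10) = 120226.4435
Sum of linear values = 645033.9037
L_total = 10 * log10(645033.9037) = 58.1

58.1 dB


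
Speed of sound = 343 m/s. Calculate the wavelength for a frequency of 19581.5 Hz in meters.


Given values:
  c = 343 m/s, f = 19581.5 Hz
Formula: lambda = c / f
lambda = 343 / 19581.5
lambda = 0.0175

0.0175 m


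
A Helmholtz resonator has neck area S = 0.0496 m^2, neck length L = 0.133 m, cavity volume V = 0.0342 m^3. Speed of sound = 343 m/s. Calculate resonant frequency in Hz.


Given values:
  S = 0.0496 m^2, L = 0.133 m, V = 0.0342 m^3, c = 343 m/s
Formula: f = (c / (2*pi)) * sqrt(S / (V * L))
Compute V * L = 0.0342 * 0.133 = 0.0045486
Compute S / (V * L) = 0.0496 / 0.0045486 = 10.9045
Compute sqrt(10.9045) = 3.302196
Compute c / (2*pi) = 343 / 6.283185 = 54.590148
f = 54.590148 * 3.302196 = 180.27

180.27 Hz


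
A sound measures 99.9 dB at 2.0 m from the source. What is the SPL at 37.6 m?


Given values:
  SPL1 = 99.9 dB, r1 = 2.0 m, r2 = 37.6 m
Formula: SPL2 = SPL1 - 20 * log10(r2 / r1)
Compute ratio: r2 / r1 = 37.6 / 2.0 = 18.8
Compute log10: log10(18.8) = 1.274158
Compute drop: 20 * 1.274158 = 25.4832
SPL2 = 99.9 - 25.4832 = 74.42

74.42 dB


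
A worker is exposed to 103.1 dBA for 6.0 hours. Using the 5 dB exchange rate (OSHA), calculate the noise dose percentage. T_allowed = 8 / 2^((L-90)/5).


Given values:
  L = 103.1 dBA, T = 6.0 hours
Formula: T_allowed = 8 / 2^((L - 90) / 5)
Compute exponent: (103.1 - 90) / 5 = 2.62
Compute 2^(2.62) = 6.147501
T_allowed = 8 / 6.147501 = 1.301342 hours
Dose = (T / T_allowed) * 100
Dose = (6.0 / 1.301342) * 100 = 461.06

461.06 %


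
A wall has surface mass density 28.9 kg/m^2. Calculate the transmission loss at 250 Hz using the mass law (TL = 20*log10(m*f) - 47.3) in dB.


Given values:
  m = 28.9 kg/m^2, f = 250 Hz
Formula: TL = 20 * log10(m * f) - 47.3
Compute m * f = 28.9 * 250 = 7225.0
Compute log10(7225.0) = 3.858838
Compute 20 * 3.858838 = 77.1768
TL = 77.1768 - 47.3 = 29.88

29.88 dB


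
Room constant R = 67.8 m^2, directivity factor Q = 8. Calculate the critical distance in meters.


Given values:
  R = 67.8 m^2, Q = 8
Formula: d_c = 0.141 * sqrt(Q * R)
Compute Q * R = 8 * 67.8 = 542.4
Compute sqrt(542.4) = 23.2895
d_c = 0.141 * 23.2895 = 3.284

3.284 m


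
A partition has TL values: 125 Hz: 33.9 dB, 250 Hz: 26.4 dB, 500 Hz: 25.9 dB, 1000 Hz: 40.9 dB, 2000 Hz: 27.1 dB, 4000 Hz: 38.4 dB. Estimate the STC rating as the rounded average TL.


Given TL values at each frequency:
  125 Hz: 33.9 dB
  250 Hz: 26.4 dB
  500 Hz: 25.9 dB
  1000 Hz: 40.9 dB
  2000 Hz: 27.1 dB
  4000 Hz: 38.4 dB
Formula: STC ~ round(average of TL values)
Sum = 33.9 + 26.4 + 25.9 + 40.9 + 27.1 + 38.4 = 192.6
Average = 192.6 / 6 = 32.1
Rounded: 32

32


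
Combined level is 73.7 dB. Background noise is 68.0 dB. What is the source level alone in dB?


Given values:
  L_total = 73.7 dB, L_bg = 68.0 dB
Formula: L_source = 10 * log10(10^(L_total/10) - 10^(L_bg/10))
Convert to linear:
  10^(73.7/10) = 23442288.1532
  10^(68.0/10) = 6309573.4448
Difference: 23442288.1532 - 6309573.4448 = 17132714.7084
L_source = 10 * log10(17132714.7084) = 72.34

72.34 dB


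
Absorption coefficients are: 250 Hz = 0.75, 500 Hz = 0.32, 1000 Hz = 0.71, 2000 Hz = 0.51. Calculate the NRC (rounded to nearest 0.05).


Given values:
  a_250 = 0.75, a_500 = 0.32
  a_1000 = 0.71, a_2000 = 0.51
Formula: NRC = (a250 + a500 + a1000 + a2000) / 4
Sum = 0.75 + 0.32 + 0.71 + 0.51 = 2.29
NRC = 2.29 / 4 = 0.5725
Rounded to nearest 0.05: 0.55

0.55


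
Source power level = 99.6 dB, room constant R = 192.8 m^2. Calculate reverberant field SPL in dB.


Given values:
  Lw = 99.6 dB, R = 192.8 m^2
Formula: SPL = Lw + 10 * log10(4 / R)
Compute 4 / R = 4 / 192.8 = 0.020747
Compute 10 * log10(0.020747) = -16.8304
SPL = 99.6 + (-16.8304) = 82.77

82.77 dB


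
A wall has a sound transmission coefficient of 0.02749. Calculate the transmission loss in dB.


Given values:
  tau = 0.02749
Formula: TL = 10 * log10(1 / tau)
Compute 1 / tau = 1 / 0.02749 = 36.3769
Compute log10(36.3769) = 1.560826
TL = 10 * 1.560826 = 15.61

15.61 dB


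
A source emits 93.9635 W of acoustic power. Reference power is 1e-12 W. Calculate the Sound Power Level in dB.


Given values:
  W = 93.9635 W
  W_ref = 1e-12 W
Formula: SWL = 10 * log10(W / W_ref)
Compute ratio: W / W_ref = 93963500000000
Compute log10: log10(93963500000000) = 13.972959
Multiply: SWL = 10 * 13.972959 = 139.73

139.73 dB


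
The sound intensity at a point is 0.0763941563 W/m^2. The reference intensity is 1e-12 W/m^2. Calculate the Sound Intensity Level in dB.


Given values:
  I = 0.0763941563 W/m^2
  I_ref = 1e-12 W/m^2
Formula: SIL = 10 * log10(I / I_ref)
Compute ratio: I / I_ref = 76394156300
Compute log10: log10(76394156300) = 10.88306
Multiply: SIL = 10 * 10.88306 = 108.83

108.83 dB


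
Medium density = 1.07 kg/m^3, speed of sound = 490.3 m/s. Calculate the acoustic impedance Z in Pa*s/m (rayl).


Given values:
  rho = 1.07 kg/m^3
  c = 490.3 m/s
Formula: Z = rho * c
Z = 1.07 * 490.3
Z = 524.62

524.62 rayl


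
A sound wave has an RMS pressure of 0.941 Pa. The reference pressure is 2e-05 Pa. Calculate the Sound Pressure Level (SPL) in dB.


Given values:
  p = 0.941 Pa
  p_ref = 2e-05 Pa
Formula: SPL = 20 * log10(p / p_ref)
Compute ratio: p / p_ref = 0.941 / 2e-05 = 47050
Compute log10: log10(47050) = 4.67256
Multiply: SPL = 20 * 4.67256 = 93.45

93.45 dB


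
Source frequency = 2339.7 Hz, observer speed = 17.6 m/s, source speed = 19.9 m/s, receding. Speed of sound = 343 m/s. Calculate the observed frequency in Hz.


Given values:
  f_s = 2339.7 Hz, v_o = 17.6 m/s, v_s = 19.9 m/s
  Direction: receding
Formula: f_o = f_s * (c - v_o) / (c + v_s)
Numerator: c - v_o = 343 - 17.6 = 325.4
Denominator: c + v_s = 343 + 19.9 = 362.9
f_o = 2339.7 * 325.4 / 362.9 = 2097.93

2097.93 Hz


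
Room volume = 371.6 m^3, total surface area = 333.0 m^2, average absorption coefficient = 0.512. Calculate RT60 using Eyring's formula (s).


Given values:
  V = 371.6 m^3, S = 333.0 m^2, alpha = 0.512
Formula: RT60 = 0.161 * V / (-S * ln(1 - alpha))
Compute ln(1 - 0.512) = ln(0.488) = -0.71744
Denominator: -333.0 * -0.71744 = 238.9075
Numerator: 0.161 * 371.6 = 59.8276
RT60 = 59.8276 / 238.9075 = 0.25

0.25 s


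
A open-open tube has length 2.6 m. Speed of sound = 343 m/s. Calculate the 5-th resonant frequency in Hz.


Given values:
  Tube type: open-open, L = 2.6 m, c = 343 m/s, n = 5
Formula: f_n = n * c / (2 * L)
Compute 2 * L = 2 * 2.6 = 5.2
f = 5 * 343 / 5.2
f = 329.81

329.81 Hz


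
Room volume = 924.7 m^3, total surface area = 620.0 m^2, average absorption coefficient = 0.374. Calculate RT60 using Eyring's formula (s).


Given values:
  V = 924.7 m^3, S = 620.0 m^2, alpha = 0.374
Formula: RT60 = 0.161 * V / (-S * ln(1 - alpha))
Compute ln(1 - 0.374) = ln(0.626) = -0.468405
Denominator: -620.0 * -0.468405 = 290.4111
Numerator: 0.161 * 924.7 = 148.8767
RT60 = 148.8767 / 290.4111 = 0.513

0.513 s
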